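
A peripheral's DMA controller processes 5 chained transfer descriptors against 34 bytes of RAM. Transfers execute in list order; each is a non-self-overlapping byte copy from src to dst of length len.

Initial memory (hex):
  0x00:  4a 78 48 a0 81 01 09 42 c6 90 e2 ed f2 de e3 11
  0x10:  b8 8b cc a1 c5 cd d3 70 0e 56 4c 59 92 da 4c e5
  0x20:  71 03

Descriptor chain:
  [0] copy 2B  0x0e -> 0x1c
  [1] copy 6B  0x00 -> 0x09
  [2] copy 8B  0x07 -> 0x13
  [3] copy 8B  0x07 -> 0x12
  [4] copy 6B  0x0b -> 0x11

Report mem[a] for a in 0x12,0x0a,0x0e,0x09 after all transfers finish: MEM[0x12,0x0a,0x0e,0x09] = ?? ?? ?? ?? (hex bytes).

D0: mem[0x1c..0x1d] <- [e3 11]
D1: mem[0x09..0x0e] <- [4a 78 48 a0 81 01]
D2: mem[0x13..0x1a] <- [42 c6 4a 78 48 a0 81 01]
D3: mem[0x12..0x19] <- [42 c6 4a 78 48 a0 81 01]
D4: mem[0x11..0x16] <- [48 a0 81 01 11 b8]
query mem[0x12]=0xa0, mem[0x0a]=0x78, mem[0x0e]=0x01, mem[0x09]=0x4a

MEM[0x12,0x0a,0x0e,0x09] = a0 78 01 4a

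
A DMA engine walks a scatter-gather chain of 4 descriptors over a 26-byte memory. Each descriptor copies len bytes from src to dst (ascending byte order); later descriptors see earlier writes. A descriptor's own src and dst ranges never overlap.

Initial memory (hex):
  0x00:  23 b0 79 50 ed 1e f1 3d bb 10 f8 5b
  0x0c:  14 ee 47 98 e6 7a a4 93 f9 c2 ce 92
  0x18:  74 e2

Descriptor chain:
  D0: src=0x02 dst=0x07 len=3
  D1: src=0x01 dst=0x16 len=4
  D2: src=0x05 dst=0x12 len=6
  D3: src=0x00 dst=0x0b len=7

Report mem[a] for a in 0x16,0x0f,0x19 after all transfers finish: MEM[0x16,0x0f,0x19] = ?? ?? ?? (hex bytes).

D0: mem[0x07..0x09] <- [79 50 ed]
D1: mem[0x16..0x19] <- [b0 79 50 ed]
D2: mem[0x12..0x17] <- [1e f1 79 50 ed f8]
D3: mem[0x0b..0x11] <- [23 b0 79 50 ed 1e f1]
query mem[0x16]=0xed, mem[0x0f]=0xed, mem[0x19]=0xed

MEM[0x16,0x0f,0x19] = ed ed ed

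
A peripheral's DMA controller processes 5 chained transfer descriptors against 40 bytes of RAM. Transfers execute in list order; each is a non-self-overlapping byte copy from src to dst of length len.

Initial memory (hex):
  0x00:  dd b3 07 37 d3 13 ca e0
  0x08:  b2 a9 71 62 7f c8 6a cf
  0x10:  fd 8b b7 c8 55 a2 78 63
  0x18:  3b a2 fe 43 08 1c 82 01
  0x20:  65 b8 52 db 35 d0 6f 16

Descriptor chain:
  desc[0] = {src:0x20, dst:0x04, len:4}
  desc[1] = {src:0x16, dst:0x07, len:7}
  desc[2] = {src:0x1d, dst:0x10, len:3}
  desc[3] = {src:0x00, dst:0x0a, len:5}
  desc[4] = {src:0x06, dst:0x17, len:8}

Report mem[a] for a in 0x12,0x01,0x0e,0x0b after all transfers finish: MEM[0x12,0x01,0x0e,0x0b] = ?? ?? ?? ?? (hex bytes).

  after D0: wrote 4B at 0x04 = 65b852db
  after D1: wrote 7B at 0x07 = 78633ba2fe4308
  after D2: wrote 3B at 0x10 = 1c8201
  after D3: wrote 5B at 0x0a = ddb3073765
  after D4: wrote 8B at 0x17 = 5278633bddb30737
query mem[0x12]=0x01, mem[0x01]=0xb3, mem[0x0e]=0x65, mem[0x0b]=0xb3

MEM[0x12,0x01,0x0e,0x0b] = 01 b3 65 b3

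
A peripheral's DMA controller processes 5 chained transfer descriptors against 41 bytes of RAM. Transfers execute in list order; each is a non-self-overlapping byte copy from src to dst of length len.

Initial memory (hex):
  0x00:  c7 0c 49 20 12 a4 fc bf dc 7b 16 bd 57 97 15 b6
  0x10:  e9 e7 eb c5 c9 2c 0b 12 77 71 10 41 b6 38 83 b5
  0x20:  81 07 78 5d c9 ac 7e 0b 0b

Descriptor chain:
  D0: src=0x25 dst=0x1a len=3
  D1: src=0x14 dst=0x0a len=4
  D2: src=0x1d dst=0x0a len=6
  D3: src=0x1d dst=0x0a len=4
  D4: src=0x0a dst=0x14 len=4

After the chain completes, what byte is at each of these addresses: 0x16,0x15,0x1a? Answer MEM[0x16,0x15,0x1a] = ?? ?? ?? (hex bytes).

#0 dst[0x1a+3] := {0xac,0x7e,0x0b}
#1 dst[0x0a+4] := {0xc9,0x2c,0x0b,0x12}
#2 dst[0x0a+6] := {0x38,0x83,0xb5,0x81,0x07,0x78}
#3 dst[0x0a+4] := {0x38,0x83,0xb5,0x81}
#4 dst[0x14+4] := {0x38,0x83,0xb5,0x81}
query mem[0x16]=0xb5, mem[0x15]=0x83, mem[0x1a]=0xac

MEM[0x16,0x15,0x1a] = b5 83 ac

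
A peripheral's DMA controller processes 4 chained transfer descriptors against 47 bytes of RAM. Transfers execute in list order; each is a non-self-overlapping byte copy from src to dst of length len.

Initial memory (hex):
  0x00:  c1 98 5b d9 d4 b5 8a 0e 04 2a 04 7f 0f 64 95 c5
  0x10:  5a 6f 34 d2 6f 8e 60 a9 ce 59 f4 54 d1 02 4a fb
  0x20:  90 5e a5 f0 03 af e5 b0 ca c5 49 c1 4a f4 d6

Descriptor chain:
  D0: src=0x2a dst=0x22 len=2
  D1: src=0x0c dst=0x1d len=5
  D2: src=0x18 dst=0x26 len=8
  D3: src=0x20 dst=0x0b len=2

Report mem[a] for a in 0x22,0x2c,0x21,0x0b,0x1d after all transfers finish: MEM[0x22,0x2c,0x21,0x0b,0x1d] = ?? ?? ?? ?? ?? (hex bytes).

D0: mem[0x22..0x23] <- [49 c1]
D1: mem[0x1d..0x21] <- [0f 64 95 c5 5a]
D2: mem[0x26..0x2d] <- [ce 59 f4 54 d1 0f 64 95]
D3: mem[0x0b..0x0c] <- [c5 5a]
query mem[0x22]=0x49, mem[0x2c]=0x64, mem[0x21]=0x5a, mem[0x0b]=0xc5, mem[0x1d]=0x0f

MEM[0x22,0x2c,0x21,0x0b,0x1d] = 49 64 5a c5 0f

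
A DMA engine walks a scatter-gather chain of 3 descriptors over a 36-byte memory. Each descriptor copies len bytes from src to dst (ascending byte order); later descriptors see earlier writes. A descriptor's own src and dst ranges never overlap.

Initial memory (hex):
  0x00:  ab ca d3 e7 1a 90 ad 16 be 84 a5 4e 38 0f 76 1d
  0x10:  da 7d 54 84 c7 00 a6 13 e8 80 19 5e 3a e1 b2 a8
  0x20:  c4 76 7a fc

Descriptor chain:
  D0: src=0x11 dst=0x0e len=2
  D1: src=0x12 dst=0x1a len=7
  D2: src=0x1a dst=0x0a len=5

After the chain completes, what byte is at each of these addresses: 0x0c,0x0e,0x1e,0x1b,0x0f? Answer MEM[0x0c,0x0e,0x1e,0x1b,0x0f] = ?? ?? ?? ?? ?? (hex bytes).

  after D0: wrote 2B at 0x0e = 7d54
  after D1: wrote 7B at 0x1a = 5484c700a613e8
  after D2: wrote 5B at 0x0a = 5484c700a6
query mem[0x0c]=0xc7, mem[0x0e]=0xa6, mem[0x1e]=0xa6, mem[0x1b]=0x84, mem[0x0f]=0x54

MEM[0x0c,0x0e,0x1e,0x1b,0x0f] = c7 a6 a6 84 54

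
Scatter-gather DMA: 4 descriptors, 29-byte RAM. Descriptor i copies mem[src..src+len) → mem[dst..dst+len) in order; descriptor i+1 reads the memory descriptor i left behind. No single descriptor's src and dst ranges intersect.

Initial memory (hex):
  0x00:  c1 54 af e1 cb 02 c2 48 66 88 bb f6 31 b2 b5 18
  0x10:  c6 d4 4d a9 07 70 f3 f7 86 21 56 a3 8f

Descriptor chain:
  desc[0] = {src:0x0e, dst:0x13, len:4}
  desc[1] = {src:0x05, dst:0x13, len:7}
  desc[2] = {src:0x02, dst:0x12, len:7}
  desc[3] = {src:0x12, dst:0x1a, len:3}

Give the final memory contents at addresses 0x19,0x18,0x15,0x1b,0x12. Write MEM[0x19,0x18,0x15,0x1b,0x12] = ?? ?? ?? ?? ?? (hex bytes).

D0: mem[0x13..0x16] <- [b5 18 c6 d4]
D1: mem[0x13..0x19] <- [02 c2 48 66 88 bb f6]
D2: mem[0x12..0x18] <- [af e1 cb 02 c2 48 66]
D3: mem[0x1a..0x1c] <- [af e1 cb]
query mem[0x19]=0xf6, mem[0x18]=0x66, mem[0x15]=0x02, mem[0x1b]=0xe1, mem[0x12]=0xaf

MEM[0x19,0x18,0x15,0x1b,0x12] = f6 66 02 e1 af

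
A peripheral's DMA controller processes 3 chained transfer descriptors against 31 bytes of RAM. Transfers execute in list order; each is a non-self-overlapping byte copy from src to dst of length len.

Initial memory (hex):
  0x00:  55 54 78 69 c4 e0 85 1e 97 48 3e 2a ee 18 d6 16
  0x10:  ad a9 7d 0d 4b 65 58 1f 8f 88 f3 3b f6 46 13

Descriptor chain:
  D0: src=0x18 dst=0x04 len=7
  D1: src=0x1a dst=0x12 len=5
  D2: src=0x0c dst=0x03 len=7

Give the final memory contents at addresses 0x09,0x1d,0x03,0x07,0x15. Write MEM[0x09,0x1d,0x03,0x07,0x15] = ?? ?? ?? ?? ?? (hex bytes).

D0: mem[0x04..0x0a] <- [8f 88 f3 3b f6 46 13]
D1: mem[0x12..0x16] <- [f3 3b f6 46 13]
D2: mem[0x03..0x09] <- [ee 18 d6 16 ad a9 f3]
query mem[0x09]=0xf3, mem[0x1d]=0x46, mem[0x03]=0xee, mem[0x07]=0xad, mem[0x15]=0x46

MEM[0x09,0x1d,0x03,0x07,0x15] = f3 46 ee ad 46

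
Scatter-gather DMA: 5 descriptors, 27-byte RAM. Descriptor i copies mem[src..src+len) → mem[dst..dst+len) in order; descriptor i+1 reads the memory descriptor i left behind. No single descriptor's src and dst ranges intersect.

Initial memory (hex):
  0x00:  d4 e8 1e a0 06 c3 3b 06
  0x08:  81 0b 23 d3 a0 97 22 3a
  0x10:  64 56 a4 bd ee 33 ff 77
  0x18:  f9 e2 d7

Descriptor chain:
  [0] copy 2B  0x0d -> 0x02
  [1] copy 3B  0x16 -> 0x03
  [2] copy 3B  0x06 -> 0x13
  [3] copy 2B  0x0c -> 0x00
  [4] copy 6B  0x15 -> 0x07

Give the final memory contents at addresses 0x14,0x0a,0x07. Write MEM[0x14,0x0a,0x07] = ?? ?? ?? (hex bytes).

MEM[0x14,0x0a,0x07] = 06 f9 81

[0] 0x0d->0x02 len=2 : 97 22
[1] 0x16->0x03 len=3 : ff 77 f9
[2] 0x06->0x13 len=3 : 3b 06 81
[3] 0x0c->0x00 len=2 : a0 97
[4] 0x15->0x07 len=6 : 81 ff 77 f9 e2 d7
query mem[0x14]=0x06, mem[0x0a]=0xf9, mem[0x07]=0x81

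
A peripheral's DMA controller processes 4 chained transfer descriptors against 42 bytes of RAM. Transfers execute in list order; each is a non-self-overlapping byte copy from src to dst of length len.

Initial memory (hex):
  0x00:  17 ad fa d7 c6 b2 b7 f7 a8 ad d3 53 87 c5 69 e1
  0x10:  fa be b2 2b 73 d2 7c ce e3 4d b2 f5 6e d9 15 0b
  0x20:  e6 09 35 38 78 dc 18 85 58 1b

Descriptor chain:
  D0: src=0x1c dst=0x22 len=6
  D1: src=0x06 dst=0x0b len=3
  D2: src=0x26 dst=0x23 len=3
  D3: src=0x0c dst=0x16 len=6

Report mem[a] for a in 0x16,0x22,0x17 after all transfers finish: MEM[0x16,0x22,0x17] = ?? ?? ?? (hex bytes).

MEM[0x16,0x22,0x17] = f7 6e a8

[0] 0x1c->0x22 len=6 : 6e d9 15 0b e6 09
[1] 0x06->0x0b len=3 : b7 f7 a8
[2] 0x26->0x23 len=3 : e6 09 58
[3] 0x0c->0x16 len=6 : f7 a8 69 e1 fa be
query mem[0x16]=0xf7, mem[0x22]=0x6e, mem[0x17]=0xa8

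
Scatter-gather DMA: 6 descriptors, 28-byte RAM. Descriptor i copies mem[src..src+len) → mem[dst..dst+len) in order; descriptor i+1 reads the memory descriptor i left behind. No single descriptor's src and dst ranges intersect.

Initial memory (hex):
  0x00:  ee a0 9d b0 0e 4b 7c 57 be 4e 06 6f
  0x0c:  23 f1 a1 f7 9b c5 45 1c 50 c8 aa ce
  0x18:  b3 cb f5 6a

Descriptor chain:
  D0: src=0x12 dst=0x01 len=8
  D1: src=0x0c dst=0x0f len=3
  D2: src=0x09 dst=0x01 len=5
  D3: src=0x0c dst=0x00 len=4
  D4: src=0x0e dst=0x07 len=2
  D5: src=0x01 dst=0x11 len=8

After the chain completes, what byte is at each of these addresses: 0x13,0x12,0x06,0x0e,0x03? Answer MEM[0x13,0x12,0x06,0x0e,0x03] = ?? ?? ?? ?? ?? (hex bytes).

MEM[0x13,0x12,0x06,0x0e,0x03] = 23 a1 ce a1 23

  after D0: wrote 8B at 0x01 = 451c50c8aaceb3cb
  after D1: wrote 3B at 0x0f = 23f1a1
  after D2: wrote 5B at 0x01 = 4e066f23f1
  after D3: wrote 4B at 0x00 = 23f1a123
  after D4: wrote 2B at 0x07 = a123
  after D5: wrote 8B at 0x11 = f1a12323f1cea123
query mem[0x13]=0x23, mem[0x12]=0xa1, mem[0x06]=0xce, mem[0x0e]=0xa1, mem[0x03]=0x23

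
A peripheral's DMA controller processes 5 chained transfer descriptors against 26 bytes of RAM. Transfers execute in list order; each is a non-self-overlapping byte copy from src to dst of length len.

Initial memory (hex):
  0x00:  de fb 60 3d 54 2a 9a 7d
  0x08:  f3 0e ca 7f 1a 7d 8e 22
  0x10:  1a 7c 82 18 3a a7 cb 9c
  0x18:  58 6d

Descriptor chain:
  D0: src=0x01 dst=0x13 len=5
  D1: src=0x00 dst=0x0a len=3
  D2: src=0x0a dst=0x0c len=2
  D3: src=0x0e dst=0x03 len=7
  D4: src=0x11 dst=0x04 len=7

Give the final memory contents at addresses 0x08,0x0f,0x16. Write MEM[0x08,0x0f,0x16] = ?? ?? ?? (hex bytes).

[0] 0x01->0x13 len=5 : fb 60 3d 54 2a
[1] 0x00->0x0a len=3 : de fb 60
[2] 0x0a->0x0c len=2 : de fb
[3] 0x0e->0x03 len=7 : 8e 22 1a 7c 82 fb 60
[4] 0x11->0x04 len=7 : 7c 82 fb 60 3d 54 2a
query mem[0x08]=0x3d, mem[0x0f]=0x22, mem[0x16]=0x54

MEM[0x08,0x0f,0x16] = 3d 22 54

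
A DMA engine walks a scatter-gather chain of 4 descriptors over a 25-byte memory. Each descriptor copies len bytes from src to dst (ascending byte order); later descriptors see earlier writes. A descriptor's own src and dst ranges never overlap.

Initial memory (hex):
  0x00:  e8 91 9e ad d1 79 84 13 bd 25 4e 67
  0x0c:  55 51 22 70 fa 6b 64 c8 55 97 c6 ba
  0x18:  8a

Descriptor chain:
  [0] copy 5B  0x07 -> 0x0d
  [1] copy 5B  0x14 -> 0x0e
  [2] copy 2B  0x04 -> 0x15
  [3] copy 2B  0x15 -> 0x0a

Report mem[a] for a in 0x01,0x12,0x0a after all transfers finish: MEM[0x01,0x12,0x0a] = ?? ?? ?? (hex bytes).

  after D0: wrote 5B at 0x0d = 13bd254e67
  after D1: wrote 5B at 0x0e = 5597c6ba8a
  after D2: wrote 2B at 0x15 = d179
  after D3: wrote 2B at 0x0a = d179
query mem[0x01]=0x91, mem[0x12]=0x8a, mem[0x0a]=0xd1

MEM[0x01,0x12,0x0a] = 91 8a d1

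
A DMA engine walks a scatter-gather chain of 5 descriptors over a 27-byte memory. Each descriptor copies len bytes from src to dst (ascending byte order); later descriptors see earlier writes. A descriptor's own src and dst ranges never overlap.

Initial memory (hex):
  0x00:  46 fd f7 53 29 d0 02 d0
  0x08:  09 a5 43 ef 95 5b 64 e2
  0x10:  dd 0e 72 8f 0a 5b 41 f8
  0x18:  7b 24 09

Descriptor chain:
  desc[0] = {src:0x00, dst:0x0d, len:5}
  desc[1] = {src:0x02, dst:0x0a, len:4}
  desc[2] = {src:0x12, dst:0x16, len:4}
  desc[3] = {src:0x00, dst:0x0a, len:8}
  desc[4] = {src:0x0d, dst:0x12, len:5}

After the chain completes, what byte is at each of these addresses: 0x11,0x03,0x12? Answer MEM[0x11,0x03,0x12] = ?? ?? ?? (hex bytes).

D0: mem[0x0d..0x11] <- [46 fd f7 53 29]
D1: mem[0x0a..0x0d] <- [f7 53 29 d0]
D2: mem[0x16..0x19] <- [72 8f 0a 5b]
D3: mem[0x0a..0x11] <- [46 fd f7 53 29 d0 02 d0]
D4: mem[0x12..0x16] <- [53 29 d0 02 d0]
query mem[0x11]=0xd0, mem[0x03]=0x53, mem[0x12]=0x53

MEM[0x11,0x03,0x12] = d0 53 53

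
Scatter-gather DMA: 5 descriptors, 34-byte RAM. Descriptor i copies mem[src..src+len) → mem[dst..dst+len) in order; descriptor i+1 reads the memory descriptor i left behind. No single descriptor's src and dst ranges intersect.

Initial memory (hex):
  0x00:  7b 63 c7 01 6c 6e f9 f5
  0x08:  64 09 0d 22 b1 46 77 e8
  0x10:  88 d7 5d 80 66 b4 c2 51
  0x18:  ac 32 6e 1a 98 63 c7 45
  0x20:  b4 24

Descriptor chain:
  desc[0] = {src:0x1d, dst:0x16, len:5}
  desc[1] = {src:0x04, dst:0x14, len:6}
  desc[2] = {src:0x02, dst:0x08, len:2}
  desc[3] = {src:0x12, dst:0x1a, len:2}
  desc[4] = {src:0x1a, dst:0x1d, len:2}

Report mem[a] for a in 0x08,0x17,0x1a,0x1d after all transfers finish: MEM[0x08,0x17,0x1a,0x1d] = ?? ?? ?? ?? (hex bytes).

D0: mem[0x16..0x1a] <- [63 c7 45 b4 24]
D1: mem[0x14..0x19] <- [6c 6e f9 f5 64 09]
D2: mem[0x08..0x09] <- [c7 01]
D3: mem[0x1a..0x1b] <- [5d 80]
D4: mem[0x1d..0x1e] <- [5d 80]
query mem[0x08]=0xc7, mem[0x17]=0xf5, mem[0x1a]=0x5d, mem[0x1d]=0x5d

MEM[0x08,0x17,0x1a,0x1d] = c7 f5 5d 5d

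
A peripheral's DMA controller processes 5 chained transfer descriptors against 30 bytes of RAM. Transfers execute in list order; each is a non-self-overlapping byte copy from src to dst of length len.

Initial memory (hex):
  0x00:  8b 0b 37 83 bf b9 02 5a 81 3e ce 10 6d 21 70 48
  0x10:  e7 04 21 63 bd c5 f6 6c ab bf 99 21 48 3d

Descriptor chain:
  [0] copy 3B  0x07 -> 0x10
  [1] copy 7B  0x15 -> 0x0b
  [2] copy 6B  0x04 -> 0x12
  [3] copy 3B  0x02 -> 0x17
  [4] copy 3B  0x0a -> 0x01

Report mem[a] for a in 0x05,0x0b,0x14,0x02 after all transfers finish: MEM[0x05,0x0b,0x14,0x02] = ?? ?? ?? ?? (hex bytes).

  after D0: wrote 3B at 0x10 = 5a813e
  after D1: wrote 7B at 0x0b = c5f66cabbf9921
  after D2: wrote 6B at 0x12 = bfb9025a813e
  after D3: wrote 3B at 0x17 = 3783bf
  after D4: wrote 3B at 0x01 = cec5f6
query mem[0x05]=0xb9, mem[0x0b]=0xc5, mem[0x14]=0x02, mem[0x02]=0xc5

MEM[0x05,0x0b,0x14,0x02] = b9 c5 02 c5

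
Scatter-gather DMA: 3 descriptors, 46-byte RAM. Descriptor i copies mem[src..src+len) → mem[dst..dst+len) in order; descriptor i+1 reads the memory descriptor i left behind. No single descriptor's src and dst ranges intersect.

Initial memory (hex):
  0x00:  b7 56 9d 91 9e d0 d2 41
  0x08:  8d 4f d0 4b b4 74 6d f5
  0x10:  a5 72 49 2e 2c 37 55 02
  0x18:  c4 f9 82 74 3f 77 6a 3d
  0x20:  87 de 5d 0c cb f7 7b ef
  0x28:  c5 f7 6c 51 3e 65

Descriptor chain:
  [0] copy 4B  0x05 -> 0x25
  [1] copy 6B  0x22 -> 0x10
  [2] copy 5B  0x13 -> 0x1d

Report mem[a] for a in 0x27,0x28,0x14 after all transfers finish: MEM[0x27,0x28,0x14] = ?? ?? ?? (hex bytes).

[0] 0x05->0x25 len=4 : d0 d2 41 8d
[1] 0x22->0x10 len=6 : 5d 0c cb d0 d2 41
[2] 0x13->0x1d len=5 : d0 d2 41 55 02
query mem[0x27]=0x41, mem[0x28]=0x8d, mem[0x14]=0xd2

MEM[0x27,0x28,0x14] = 41 8d d2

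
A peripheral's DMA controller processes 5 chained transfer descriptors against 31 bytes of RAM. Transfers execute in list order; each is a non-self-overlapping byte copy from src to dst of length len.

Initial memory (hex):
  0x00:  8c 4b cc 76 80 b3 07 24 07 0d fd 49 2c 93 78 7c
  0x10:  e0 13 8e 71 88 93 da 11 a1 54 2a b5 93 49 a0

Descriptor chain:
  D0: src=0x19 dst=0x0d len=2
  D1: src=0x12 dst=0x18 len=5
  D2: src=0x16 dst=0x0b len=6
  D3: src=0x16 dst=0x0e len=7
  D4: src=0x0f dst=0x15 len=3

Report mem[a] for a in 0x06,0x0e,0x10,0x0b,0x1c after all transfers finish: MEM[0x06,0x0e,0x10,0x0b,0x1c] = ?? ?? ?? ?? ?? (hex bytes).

[0] 0x19->0x0d len=2 : 54 2a
[1] 0x12->0x18 len=5 : 8e 71 88 93 da
[2] 0x16->0x0b len=6 : da 11 8e 71 88 93
[3] 0x16->0x0e len=7 : da 11 8e 71 88 93 da
[4] 0x0f->0x15 len=3 : 11 8e 71
query mem[0x06]=0x07, mem[0x0e]=0xda, mem[0x10]=0x8e, mem[0x0b]=0xda, mem[0x1c]=0xda

MEM[0x06,0x0e,0x10,0x0b,0x1c] = 07 da 8e da da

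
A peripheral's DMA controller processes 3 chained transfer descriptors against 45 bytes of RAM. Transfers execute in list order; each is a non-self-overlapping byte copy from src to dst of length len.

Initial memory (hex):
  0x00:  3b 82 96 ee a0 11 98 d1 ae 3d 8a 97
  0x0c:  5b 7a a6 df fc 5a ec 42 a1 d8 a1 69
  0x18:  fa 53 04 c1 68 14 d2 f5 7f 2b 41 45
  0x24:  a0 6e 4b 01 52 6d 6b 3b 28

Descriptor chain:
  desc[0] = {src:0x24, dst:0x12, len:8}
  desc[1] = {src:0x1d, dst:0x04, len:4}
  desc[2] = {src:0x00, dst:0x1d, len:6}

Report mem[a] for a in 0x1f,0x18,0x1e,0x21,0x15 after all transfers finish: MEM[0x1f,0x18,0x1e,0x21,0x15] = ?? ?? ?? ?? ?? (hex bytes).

MEM[0x1f,0x18,0x1e,0x21,0x15] = 96 6b 82 14 01

  after D0: wrote 8B at 0x12 = a06e4b01526d6b3b
  after D1: wrote 4B at 0x04 = 14d2f57f
  after D2: wrote 6B at 0x1d = 3b8296ee14d2
query mem[0x1f]=0x96, mem[0x18]=0x6b, mem[0x1e]=0x82, mem[0x21]=0x14, mem[0x15]=0x01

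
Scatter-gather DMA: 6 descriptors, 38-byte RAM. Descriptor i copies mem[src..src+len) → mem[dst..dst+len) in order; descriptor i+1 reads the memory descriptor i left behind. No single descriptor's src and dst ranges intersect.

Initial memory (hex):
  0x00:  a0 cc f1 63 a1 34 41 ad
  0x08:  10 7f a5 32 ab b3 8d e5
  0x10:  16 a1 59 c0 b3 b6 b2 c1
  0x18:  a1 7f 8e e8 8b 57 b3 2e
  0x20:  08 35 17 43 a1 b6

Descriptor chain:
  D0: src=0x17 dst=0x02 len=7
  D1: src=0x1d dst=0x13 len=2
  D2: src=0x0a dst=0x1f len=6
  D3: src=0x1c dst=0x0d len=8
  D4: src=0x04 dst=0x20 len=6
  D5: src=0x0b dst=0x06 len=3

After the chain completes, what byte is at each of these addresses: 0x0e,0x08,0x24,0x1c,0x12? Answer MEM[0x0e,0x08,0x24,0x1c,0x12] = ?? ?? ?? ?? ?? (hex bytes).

MEM[0x0e,0x08,0x24,0x1c,0x12] = 57 8b 57 8b ab

D0: mem[0x02..0x08] <- [c1 a1 7f 8e e8 8b 57]
D1: mem[0x13..0x14] <- [57 b3]
D2: mem[0x1f..0x24] <- [a5 32 ab b3 8d e5]
D3: mem[0x0d..0x14] <- [8b 57 b3 a5 32 ab b3 8d]
D4: mem[0x20..0x25] <- [7f 8e e8 8b 57 7f]
D5: mem[0x06..0x08] <- [32 ab 8b]
query mem[0x0e]=0x57, mem[0x08]=0x8b, mem[0x24]=0x57, mem[0x1c]=0x8b, mem[0x12]=0xab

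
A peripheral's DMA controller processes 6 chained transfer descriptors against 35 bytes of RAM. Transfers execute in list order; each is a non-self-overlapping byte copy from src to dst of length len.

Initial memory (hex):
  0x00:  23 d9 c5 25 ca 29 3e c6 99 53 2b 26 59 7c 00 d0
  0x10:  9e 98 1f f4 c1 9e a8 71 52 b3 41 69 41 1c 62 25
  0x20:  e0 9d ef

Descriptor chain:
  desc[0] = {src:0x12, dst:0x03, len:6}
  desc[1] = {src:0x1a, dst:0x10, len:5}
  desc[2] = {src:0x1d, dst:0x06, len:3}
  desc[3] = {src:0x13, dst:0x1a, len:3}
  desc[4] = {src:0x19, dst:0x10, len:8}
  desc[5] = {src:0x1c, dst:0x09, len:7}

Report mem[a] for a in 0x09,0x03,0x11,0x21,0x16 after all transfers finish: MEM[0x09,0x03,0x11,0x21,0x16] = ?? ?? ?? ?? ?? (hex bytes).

[0] 0x12->0x03 len=6 : 1f f4 c1 9e a8 71
[1] 0x1a->0x10 len=5 : 41 69 41 1c 62
[2] 0x1d->0x06 len=3 : 1c 62 25
[3] 0x13->0x1a len=3 : 1c 62 9e
[4] 0x19->0x10 len=8 : b3 1c 62 9e 1c 62 25 e0
[5] 0x1c->0x09 len=7 : 9e 1c 62 25 e0 9d ef
query mem[0x09]=0x9e, mem[0x03]=0x1f, mem[0x11]=0x1c, mem[0x21]=0x9d, mem[0x16]=0x25

MEM[0x09,0x03,0x11,0x21,0x16] = 9e 1f 1c 9d 25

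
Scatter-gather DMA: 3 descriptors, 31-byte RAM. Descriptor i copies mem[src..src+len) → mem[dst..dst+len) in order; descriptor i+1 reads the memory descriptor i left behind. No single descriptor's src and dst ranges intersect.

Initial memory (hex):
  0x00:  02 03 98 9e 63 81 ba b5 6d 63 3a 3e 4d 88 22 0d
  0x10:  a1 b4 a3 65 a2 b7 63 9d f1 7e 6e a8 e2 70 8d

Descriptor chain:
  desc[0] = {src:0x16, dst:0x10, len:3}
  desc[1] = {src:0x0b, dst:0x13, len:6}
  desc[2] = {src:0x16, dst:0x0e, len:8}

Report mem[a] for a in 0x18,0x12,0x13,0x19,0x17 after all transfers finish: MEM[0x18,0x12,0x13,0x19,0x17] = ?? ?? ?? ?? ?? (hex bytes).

  after D0: wrote 3B at 0x10 = 639df1
  after D1: wrote 6B at 0x13 = 3e4d88220d63
  after D2: wrote 8B at 0x0e = 220d637e6ea8e270
query mem[0x18]=0x63, mem[0x12]=0x6e, mem[0x13]=0xa8, mem[0x19]=0x7e, mem[0x17]=0x0d

MEM[0x18,0x12,0x13,0x19,0x17] = 63 6e a8 7e 0d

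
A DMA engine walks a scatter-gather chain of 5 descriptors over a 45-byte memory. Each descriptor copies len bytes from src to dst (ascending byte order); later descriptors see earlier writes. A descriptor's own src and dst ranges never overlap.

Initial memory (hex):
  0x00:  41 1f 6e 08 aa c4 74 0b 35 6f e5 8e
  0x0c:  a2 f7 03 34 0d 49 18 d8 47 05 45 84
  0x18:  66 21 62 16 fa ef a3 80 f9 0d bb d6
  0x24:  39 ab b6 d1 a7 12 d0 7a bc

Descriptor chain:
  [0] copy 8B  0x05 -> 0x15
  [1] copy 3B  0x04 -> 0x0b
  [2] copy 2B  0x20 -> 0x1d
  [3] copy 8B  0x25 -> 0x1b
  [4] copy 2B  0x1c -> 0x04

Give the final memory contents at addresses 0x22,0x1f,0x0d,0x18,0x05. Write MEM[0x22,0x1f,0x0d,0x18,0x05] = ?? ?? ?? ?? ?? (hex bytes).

MEM[0x22,0x1f,0x0d,0x18,0x05] = bc 12 74 35 d1

[0] 0x05->0x15 len=8 : c4 74 0b 35 6f e5 8e a2
[1] 0x04->0x0b len=3 : aa c4 74
[2] 0x20->0x1d len=2 : f9 0d
[3] 0x25->0x1b len=8 : ab b6 d1 a7 12 d0 7a bc
[4] 0x1c->0x04 len=2 : b6 d1
query mem[0x22]=0xbc, mem[0x1f]=0x12, mem[0x0d]=0x74, mem[0x18]=0x35, mem[0x05]=0xd1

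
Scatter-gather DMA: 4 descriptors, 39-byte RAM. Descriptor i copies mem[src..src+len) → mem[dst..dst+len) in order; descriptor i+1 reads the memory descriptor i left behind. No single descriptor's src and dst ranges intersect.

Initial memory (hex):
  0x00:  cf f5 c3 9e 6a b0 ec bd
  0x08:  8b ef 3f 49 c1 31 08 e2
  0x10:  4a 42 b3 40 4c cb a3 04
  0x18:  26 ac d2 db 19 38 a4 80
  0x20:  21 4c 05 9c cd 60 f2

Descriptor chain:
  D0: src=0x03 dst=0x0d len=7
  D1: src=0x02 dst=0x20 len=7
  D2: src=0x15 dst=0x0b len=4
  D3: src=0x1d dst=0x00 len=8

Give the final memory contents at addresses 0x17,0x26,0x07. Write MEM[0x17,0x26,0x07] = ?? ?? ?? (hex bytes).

MEM[0x17,0x26,0x07] = 04 8b ec

#0 dst[0x0d+7] := {0x9e,0x6a,0xb0,0xec,0xbd,0x8b,0xef}
#1 dst[0x20+7] := {0xc3,0x9e,0x6a,0xb0,0xec,0xbd,0x8b}
#2 dst[0x0b+4] := {0xcb,0xa3,0x04,0x26}
#3 dst[0x00+8] := {0x38,0xa4,0x80,0xc3,0x9e,0x6a,0xb0,0xec}
query mem[0x17]=0x04, mem[0x26]=0x8b, mem[0x07]=0xec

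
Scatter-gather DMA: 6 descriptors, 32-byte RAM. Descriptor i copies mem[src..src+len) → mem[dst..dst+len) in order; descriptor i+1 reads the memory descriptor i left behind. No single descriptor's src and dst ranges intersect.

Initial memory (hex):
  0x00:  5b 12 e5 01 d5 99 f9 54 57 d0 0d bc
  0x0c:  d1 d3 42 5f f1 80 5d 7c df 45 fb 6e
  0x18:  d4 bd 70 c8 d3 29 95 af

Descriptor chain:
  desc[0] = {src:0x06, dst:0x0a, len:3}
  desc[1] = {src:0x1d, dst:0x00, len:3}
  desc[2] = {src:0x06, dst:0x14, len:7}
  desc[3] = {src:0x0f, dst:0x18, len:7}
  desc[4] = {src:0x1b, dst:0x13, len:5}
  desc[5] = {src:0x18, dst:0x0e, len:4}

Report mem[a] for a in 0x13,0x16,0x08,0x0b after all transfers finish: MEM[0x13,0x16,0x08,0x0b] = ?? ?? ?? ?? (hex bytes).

MEM[0x13,0x16,0x08,0x0b] = 5d 54 57 54

  after D0: wrote 3B at 0x0a = f95457
  after D1: wrote 3B at 0x00 = 2995af
  after D2: wrote 7B at 0x14 = f95457d0f95457
  after D3: wrote 7B at 0x18 = 5ff1805d7cf954
  after D4: wrote 5B at 0x13 = 5d7cf954af
  after D5: wrote 4B at 0x0e = 5ff1805d
query mem[0x13]=0x5d, mem[0x16]=0x54, mem[0x08]=0x57, mem[0x0b]=0x54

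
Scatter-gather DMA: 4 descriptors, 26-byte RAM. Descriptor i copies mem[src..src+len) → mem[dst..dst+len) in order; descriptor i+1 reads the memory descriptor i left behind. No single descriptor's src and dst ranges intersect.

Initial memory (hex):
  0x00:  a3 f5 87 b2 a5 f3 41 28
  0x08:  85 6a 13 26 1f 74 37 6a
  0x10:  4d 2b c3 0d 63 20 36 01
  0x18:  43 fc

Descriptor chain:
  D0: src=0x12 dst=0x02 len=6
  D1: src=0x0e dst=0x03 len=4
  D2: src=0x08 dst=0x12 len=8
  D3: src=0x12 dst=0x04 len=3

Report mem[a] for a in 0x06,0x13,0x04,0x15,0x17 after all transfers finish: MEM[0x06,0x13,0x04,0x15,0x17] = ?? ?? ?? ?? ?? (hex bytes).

  after D0: wrote 6B at 0x02 = c30d63203601
  after D1: wrote 4B at 0x03 = 376a4d2b
  after D2: wrote 8B at 0x12 = 856a13261f74376a
  after D3: wrote 3B at 0x04 = 856a13
query mem[0x06]=0x13, mem[0x13]=0x6a, mem[0x04]=0x85, mem[0x15]=0x26, mem[0x17]=0x74

MEM[0x06,0x13,0x04,0x15,0x17] = 13 6a 85 26 74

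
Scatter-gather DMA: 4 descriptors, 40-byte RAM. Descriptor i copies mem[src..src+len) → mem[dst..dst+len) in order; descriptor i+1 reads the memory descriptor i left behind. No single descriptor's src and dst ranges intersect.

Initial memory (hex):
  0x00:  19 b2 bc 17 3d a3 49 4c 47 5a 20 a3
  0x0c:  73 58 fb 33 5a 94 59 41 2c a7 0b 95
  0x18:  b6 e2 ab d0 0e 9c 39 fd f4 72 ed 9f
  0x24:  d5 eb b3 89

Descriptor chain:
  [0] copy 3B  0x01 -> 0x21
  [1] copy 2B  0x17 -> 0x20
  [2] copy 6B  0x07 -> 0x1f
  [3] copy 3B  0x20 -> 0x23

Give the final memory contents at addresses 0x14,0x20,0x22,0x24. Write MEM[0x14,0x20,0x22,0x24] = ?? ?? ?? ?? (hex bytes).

MEM[0x14,0x20,0x22,0x24] = 2c 47 20 5a

#0 dst[0x21+3] := {0xb2,0xbc,0x17}
#1 dst[0x20+2] := {0x95,0xb6}
#2 dst[0x1f+6] := {0x4c,0x47,0x5a,0x20,0xa3,0x73}
#3 dst[0x23+3] := {0x47,0x5a,0x20}
query mem[0x14]=0x2c, mem[0x20]=0x47, mem[0x22]=0x20, mem[0x24]=0x5a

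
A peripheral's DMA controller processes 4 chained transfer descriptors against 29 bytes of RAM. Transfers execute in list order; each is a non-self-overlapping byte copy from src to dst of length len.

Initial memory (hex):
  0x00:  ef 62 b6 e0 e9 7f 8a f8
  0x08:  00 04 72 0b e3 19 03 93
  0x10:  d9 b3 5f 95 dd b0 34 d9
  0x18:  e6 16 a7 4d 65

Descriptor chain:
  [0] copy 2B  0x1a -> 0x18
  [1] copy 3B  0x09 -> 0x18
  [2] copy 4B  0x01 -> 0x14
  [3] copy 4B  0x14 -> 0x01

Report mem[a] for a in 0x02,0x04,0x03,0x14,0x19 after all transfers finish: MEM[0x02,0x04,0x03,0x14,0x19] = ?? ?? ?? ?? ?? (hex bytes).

D0: mem[0x18..0x19] <- [a7 4d]
D1: mem[0x18..0x1a] <- [04 72 0b]
D2: mem[0x14..0x17] <- [62 b6 e0 e9]
D3: mem[0x01..0x04] <- [62 b6 e0 e9]
query mem[0x02]=0xb6, mem[0x04]=0xe9, mem[0x03]=0xe0, mem[0x14]=0x62, mem[0x19]=0x72

MEM[0x02,0x04,0x03,0x14,0x19] = b6 e9 e0 62 72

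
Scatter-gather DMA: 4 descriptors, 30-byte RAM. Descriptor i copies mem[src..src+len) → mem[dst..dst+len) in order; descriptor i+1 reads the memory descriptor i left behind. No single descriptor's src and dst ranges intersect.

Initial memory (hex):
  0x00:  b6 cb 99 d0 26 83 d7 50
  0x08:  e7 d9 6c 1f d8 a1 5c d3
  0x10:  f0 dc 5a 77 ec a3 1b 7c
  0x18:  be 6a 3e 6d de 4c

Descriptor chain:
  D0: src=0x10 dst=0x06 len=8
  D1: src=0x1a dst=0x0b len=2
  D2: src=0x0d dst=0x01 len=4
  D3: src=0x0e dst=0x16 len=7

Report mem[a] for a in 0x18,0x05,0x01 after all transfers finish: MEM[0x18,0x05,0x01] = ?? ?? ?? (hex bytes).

MEM[0x18,0x05,0x01] = f0 83 7c

D0: mem[0x06..0x0d] <- [f0 dc 5a 77 ec a3 1b 7c]
D1: mem[0x0b..0x0c] <- [3e 6d]
D2: mem[0x01..0x04] <- [7c 5c d3 f0]
D3: mem[0x16..0x1c] <- [5c d3 f0 dc 5a 77 ec]
query mem[0x18]=0xf0, mem[0x05]=0x83, mem[0x01]=0x7c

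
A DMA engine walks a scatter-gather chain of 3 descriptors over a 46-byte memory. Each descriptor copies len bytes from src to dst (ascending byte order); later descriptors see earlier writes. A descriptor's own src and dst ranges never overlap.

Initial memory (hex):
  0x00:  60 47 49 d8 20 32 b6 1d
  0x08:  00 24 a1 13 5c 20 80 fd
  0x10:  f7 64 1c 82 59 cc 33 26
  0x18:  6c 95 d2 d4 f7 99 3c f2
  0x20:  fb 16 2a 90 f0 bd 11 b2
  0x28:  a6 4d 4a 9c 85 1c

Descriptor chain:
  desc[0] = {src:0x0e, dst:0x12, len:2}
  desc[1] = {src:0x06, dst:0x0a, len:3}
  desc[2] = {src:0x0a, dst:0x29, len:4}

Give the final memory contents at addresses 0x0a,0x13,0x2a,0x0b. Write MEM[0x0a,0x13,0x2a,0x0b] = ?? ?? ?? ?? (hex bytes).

#0 dst[0x12+2] := {0x80,0xfd}
#1 dst[0x0a+3] := {0xb6,0x1d,0x00}
#2 dst[0x29+4] := {0xb6,0x1d,0x00,0x20}
query mem[0x0a]=0xb6, mem[0x13]=0xfd, mem[0x2a]=0x1d, mem[0x0b]=0x1d

MEM[0x0a,0x13,0x2a,0x0b] = b6 fd 1d 1d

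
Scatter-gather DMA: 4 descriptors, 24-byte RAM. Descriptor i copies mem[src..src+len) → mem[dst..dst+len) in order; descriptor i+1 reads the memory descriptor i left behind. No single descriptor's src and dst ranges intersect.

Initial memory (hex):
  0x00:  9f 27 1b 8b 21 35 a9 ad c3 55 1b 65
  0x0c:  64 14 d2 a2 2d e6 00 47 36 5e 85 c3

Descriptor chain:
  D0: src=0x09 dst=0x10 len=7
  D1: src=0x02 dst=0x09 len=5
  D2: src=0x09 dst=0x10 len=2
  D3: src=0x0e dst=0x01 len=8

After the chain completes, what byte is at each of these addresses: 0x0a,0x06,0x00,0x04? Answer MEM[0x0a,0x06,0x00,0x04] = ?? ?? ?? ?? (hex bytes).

D0: mem[0x10..0x16] <- [55 1b 65 64 14 d2 a2]
D1: mem[0x09..0x0d] <- [1b 8b 21 35 a9]
D2: mem[0x10..0x11] <- [1b 8b]
D3: mem[0x01..0x08] <- [d2 a2 1b 8b 65 64 14 d2]
query mem[0x0a]=0x8b, mem[0x06]=0x64, mem[0x00]=0x9f, mem[0x04]=0x8b

MEM[0x0a,0x06,0x00,0x04] = 8b 64 9f 8b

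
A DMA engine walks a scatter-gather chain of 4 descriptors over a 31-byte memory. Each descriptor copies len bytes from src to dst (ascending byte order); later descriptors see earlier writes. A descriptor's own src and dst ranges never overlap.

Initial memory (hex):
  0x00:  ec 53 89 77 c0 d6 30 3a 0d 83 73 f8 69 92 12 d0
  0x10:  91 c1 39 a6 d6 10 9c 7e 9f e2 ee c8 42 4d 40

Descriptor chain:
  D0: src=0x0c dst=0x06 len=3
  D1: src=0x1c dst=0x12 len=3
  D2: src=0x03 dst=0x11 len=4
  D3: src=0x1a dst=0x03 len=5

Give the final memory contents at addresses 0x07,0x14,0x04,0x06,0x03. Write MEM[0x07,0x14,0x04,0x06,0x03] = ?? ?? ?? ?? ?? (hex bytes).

MEM[0x07,0x14,0x04,0x06,0x03] = 40 69 c8 4d ee

[0] 0x0c->0x06 len=3 : 69 92 12
[1] 0x1c->0x12 len=3 : 42 4d 40
[2] 0x03->0x11 len=4 : 77 c0 d6 69
[3] 0x1a->0x03 len=5 : ee c8 42 4d 40
query mem[0x07]=0x40, mem[0x14]=0x69, mem[0x04]=0xc8, mem[0x06]=0x4d, mem[0x03]=0xee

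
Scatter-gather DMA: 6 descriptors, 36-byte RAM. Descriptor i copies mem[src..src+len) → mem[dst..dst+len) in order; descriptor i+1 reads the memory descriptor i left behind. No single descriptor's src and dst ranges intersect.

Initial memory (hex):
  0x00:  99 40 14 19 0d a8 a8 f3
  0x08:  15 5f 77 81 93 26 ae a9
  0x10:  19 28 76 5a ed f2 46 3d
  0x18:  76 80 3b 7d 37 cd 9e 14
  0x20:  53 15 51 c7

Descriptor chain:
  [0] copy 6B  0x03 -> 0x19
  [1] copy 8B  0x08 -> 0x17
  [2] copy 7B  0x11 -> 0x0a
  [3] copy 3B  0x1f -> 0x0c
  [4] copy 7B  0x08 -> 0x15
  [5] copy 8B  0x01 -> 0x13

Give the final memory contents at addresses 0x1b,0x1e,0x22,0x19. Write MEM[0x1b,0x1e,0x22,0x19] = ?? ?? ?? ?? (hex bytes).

MEM[0x1b,0x1e,0x22,0x19] = 15 a9 51 f3

#0 dst[0x19+6] := {0x19,0x0d,0xa8,0xa8,0xf3,0x15}
#1 dst[0x17+8] := {0x15,0x5f,0x77,0x81,0x93,0x26,0xae,0xa9}
#2 dst[0x0a+7] := {0x28,0x76,0x5a,0xed,0xf2,0x46,0x15}
#3 dst[0x0c+3] := {0x14,0x53,0x15}
#4 dst[0x15+7] := {0x15,0x5f,0x28,0x76,0x14,0x53,0x15}
#5 dst[0x13+8] := {0x40,0x14,0x19,0x0d,0xa8,0xa8,0xf3,0x15}
query mem[0x1b]=0x15, mem[0x1e]=0xa9, mem[0x22]=0x51, mem[0x19]=0xf3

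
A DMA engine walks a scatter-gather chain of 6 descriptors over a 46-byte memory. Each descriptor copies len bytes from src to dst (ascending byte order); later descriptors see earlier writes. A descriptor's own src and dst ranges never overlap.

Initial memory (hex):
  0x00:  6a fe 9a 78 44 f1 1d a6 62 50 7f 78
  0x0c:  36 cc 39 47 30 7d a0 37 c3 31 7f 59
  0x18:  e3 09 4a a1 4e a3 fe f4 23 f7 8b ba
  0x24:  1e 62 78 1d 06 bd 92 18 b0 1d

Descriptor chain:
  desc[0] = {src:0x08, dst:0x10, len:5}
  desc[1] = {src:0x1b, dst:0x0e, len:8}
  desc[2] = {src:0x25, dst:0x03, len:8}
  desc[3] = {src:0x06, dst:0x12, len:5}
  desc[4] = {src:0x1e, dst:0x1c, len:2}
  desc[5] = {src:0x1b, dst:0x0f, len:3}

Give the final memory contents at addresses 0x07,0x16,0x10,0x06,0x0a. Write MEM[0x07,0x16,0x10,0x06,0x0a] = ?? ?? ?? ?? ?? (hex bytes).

D0: mem[0x10..0x14] <- [62 50 7f 78 36]
D1: mem[0x0e..0x15] <- [a1 4e a3 fe f4 23 f7 8b]
D2: mem[0x03..0x0a] <- [62 78 1d 06 bd 92 18 b0]
D3: mem[0x12..0x16] <- [06 bd 92 18 b0]
D4: mem[0x1c..0x1d] <- [fe f4]
D5: mem[0x0f..0x11] <- [a1 fe f4]
query mem[0x07]=0xbd, mem[0x16]=0xb0, mem[0x10]=0xfe, mem[0x06]=0x06, mem[0x0a]=0xb0

MEM[0x07,0x16,0x10,0x06,0x0a] = bd b0 fe 06 b0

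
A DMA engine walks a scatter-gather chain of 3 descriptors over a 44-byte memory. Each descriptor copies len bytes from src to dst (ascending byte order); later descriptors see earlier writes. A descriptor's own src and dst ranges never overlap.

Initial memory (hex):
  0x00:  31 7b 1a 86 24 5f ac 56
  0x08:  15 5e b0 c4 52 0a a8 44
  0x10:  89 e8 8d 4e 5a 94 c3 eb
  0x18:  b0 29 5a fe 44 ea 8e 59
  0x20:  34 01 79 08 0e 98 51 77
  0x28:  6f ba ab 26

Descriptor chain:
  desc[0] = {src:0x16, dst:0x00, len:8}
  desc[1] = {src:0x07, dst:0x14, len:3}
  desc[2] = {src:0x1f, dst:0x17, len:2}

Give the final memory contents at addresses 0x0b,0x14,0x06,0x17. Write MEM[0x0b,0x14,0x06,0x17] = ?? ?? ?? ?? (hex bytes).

MEM[0x0b,0x14,0x06,0x17] = c4 ea 44 59

#0 dst[0x00+8] := {0xc3,0xeb,0xb0,0x29,0x5a,0xfe,0x44,0xea}
#1 dst[0x14+3] := {0xea,0x15,0x5e}
#2 dst[0x17+2] := {0x59,0x34}
query mem[0x0b]=0xc4, mem[0x14]=0xea, mem[0x06]=0x44, mem[0x17]=0x59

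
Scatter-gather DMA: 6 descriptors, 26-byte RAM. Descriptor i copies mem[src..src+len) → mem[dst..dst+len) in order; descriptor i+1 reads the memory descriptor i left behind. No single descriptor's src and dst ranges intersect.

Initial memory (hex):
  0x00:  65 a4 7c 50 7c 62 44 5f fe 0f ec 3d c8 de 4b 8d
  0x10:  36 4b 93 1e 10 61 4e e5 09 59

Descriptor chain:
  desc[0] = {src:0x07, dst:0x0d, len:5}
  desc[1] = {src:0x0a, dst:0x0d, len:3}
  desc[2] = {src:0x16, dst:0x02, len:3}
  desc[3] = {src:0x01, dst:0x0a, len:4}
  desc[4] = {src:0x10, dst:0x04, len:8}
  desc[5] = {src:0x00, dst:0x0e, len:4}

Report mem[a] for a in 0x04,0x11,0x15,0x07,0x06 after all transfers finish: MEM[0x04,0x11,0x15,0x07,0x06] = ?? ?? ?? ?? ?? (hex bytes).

MEM[0x04,0x11,0x15,0x07,0x06] = ec e5 61 1e 93

[0] 0x07->0x0d len=5 : 5f fe 0f ec 3d
[1] 0x0a->0x0d len=3 : ec 3d c8
[2] 0x16->0x02 len=3 : 4e e5 09
[3] 0x01->0x0a len=4 : a4 4e e5 09
[4] 0x10->0x04 len=8 : ec 3d 93 1e 10 61 4e e5
[5] 0x00->0x0e len=4 : 65 a4 4e e5
query mem[0x04]=0xec, mem[0x11]=0xe5, mem[0x15]=0x61, mem[0x07]=0x1e, mem[0x06]=0x93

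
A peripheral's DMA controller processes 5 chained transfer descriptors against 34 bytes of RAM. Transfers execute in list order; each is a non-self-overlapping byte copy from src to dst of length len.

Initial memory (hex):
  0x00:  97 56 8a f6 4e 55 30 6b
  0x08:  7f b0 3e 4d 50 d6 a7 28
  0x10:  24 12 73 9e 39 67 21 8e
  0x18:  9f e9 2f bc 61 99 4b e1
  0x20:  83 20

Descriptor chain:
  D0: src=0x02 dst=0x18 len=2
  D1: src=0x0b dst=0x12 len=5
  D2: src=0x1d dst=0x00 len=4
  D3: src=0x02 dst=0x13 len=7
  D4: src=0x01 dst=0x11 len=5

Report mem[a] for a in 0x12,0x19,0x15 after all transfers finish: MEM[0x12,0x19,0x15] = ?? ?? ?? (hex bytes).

MEM[0x12,0x19,0x15] = e1 7f 55

  after D0: wrote 2B at 0x18 = 8af6
  after D1: wrote 5B at 0x12 = 4d50d6a728
  after D2: wrote 4B at 0x00 = 994be183
  after D3: wrote 7B at 0x13 = e1834e55306b7f
  after D4: wrote 5B at 0x11 = 4be1834e55
query mem[0x12]=0xe1, mem[0x19]=0x7f, mem[0x15]=0x55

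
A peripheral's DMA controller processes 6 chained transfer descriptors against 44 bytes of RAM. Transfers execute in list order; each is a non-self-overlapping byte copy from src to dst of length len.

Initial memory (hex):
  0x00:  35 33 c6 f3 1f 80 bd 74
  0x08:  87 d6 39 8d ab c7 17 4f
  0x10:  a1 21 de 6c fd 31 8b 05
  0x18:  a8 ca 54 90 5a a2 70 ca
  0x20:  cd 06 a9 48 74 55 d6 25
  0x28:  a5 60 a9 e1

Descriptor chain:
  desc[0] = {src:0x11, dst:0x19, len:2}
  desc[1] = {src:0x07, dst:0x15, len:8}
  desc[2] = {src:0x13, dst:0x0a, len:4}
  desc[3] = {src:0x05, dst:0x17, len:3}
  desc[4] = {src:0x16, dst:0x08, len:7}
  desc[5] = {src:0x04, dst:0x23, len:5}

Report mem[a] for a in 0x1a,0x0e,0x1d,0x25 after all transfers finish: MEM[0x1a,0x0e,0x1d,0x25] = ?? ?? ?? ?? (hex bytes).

#0 dst[0x19+2] := {0x21,0xde}
#1 dst[0x15+8] := {0x74,0x87,0xd6,0x39,0x8d,0xab,0xc7,0x17}
#2 dst[0x0a+4] := {0x6c,0xfd,0x74,0x87}
#3 dst[0x17+3] := {0x80,0xbd,0x74}
#4 dst[0x08+7] := {0x87,0x80,0xbd,0x74,0xab,0xc7,0x17}
#5 dst[0x23+5] := {0x1f,0x80,0xbd,0x74,0x87}
query mem[0x1a]=0xab, mem[0x0e]=0x17, mem[0x1d]=0xa2, mem[0x25]=0xbd

MEM[0x1a,0x0e,0x1d,0x25] = ab 17 a2 bd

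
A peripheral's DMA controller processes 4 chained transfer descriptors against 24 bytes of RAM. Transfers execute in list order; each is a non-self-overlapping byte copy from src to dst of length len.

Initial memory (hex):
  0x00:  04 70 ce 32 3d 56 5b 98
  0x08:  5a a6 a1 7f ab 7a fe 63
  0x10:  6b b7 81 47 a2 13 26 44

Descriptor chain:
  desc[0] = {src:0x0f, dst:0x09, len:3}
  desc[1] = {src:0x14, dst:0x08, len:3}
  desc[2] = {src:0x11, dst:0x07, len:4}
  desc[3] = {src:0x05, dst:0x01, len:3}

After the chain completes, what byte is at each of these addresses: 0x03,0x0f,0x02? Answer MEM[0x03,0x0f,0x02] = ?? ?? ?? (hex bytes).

MEM[0x03,0x0f,0x02] = b7 63 5b

[0] 0x0f->0x09 len=3 : 63 6b b7
[1] 0x14->0x08 len=3 : a2 13 26
[2] 0x11->0x07 len=4 : b7 81 47 a2
[3] 0x05->0x01 len=3 : 56 5b b7
query mem[0x03]=0xb7, mem[0x0f]=0x63, mem[0x02]=0x5b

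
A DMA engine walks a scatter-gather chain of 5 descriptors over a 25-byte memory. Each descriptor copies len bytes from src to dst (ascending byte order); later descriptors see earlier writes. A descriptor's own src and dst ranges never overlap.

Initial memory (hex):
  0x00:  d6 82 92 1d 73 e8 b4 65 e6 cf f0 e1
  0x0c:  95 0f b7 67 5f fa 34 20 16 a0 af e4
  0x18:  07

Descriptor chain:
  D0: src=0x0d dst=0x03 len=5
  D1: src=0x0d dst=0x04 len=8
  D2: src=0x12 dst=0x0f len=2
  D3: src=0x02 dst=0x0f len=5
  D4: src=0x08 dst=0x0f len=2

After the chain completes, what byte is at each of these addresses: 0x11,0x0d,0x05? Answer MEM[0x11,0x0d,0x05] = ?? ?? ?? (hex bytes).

MEM[0x11,0x0d,0x05] = 0f 0f b7

  after D0: wrote 5B at 0x03 = 0fb7675ffa
  after D1: wrote 8B at 0x04 = 0fb7675ffa342016
  after D2: wrote 2B at 0x0f = 3420
  after D3: wrote 5B at 0x0f = 920f0fb767
  after D4: wrote 2B at 0x0f = fa34
query mem[0x11]=0x0f, mem[0x0d]=0x0f, mem[0x05]=0xb7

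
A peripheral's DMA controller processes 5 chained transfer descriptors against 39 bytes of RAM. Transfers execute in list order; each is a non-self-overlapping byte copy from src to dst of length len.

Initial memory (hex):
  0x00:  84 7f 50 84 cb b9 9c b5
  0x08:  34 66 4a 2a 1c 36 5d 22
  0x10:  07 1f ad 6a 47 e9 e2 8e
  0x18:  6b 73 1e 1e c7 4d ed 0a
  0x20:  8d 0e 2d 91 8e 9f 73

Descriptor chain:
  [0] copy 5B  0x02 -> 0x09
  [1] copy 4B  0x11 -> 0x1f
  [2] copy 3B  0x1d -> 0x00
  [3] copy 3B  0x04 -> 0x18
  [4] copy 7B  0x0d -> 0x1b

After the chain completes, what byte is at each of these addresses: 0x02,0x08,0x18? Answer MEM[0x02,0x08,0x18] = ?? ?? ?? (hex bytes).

MEM[0x02,0x08,0x18] = 1f 34 cb

D0: mem[0x09..0x0d] <- [50 84 cb b9 9c]
D1: mem[0x1f..0x22] <- [1f ad 6a 47]
D2: mem[0x00..0x02] <- [4d ed 1f]
D3: mem[0x18..0x1a] <- [cb b9 9c]
D4: mem[0x1b..0x21] <- [9c 5d 22 07 1f ad 6a]
query mem[0x02]=0x1f, mem[0x08]=0x34, mem[0x18]=0xcb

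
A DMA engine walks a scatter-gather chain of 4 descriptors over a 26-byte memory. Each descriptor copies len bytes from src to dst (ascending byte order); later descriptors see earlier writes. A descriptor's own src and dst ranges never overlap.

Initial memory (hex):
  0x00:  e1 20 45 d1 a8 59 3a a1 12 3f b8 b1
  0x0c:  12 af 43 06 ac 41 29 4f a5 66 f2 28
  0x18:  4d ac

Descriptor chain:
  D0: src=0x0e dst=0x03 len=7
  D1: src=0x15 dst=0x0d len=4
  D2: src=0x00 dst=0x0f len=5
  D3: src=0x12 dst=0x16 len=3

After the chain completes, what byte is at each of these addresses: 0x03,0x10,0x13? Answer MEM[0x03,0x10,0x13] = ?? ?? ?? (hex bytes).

MEM[0x03,0x10,0x13] = 43 20 06

#0 dst[0x03+7] := {0x43,0x06,0xac,0x41,0x29,0x4f,0xa5}
#1 dst[0x0d+4] := {0x66,0xf2,0x28,0x4d}
#2 dst[0x0f+5] := {0xe1,0x20,0x45,0x43,0x06}
#3 dst[0x16+3] := {0x43,0x06,0xa5}
query mem[0x03]=0x43, mem[0x10]=0x20, mem[0x13]=0x06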